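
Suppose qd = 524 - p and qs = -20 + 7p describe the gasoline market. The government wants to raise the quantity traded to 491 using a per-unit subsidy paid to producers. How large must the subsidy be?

At q = 491, invert demand for the buyer price: pb = (524 − 491)/1 = 33; invert supply for the seller price: ps = (491 − (-20))/7 = 73.
The subsidy must fill the gap: s = ps − pb = 73 − 33 = 40.

Required subsidy s = 40 per unit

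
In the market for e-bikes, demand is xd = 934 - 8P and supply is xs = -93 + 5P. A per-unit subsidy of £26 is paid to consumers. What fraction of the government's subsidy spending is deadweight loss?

Pre-subsidy: 934 - 8P = -93 + 5P gives P* = 79, x* = 302.
With the rebate, buyers effectively pay Pb = Ps − 26, where Ps is the price sellers receive.
Demand in terms of Ps becomes xd = 934 − 8(Ps − 26) = 1142 - 8Ps. Setting this equal to supply: 1142 - 8Ps = -93 + 5Ps, so Ps = 95.
Buyers pay Pb = 95 − 26 = 69; x' = -93 + 5·95 = 382.
ΔCS = ½(302 + 382)(79 − 69) = 3420; ΔPS = ½(302 + 382)(95 − 79) = 5472.
Government spending = 26 × 382 = 9932.
DWL = ½ × 26 × (382 − 302) = 1040; fraction = 1040 / 9932 = 20/191.

DWL / government spending = 20/191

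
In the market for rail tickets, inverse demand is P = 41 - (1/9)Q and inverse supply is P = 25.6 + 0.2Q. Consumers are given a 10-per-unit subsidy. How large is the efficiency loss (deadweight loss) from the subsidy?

Pre-subsidy: 41 - (1/9)Q = 25.6 + 0.2Q gives Q* = 49.5 and P* = 35.5.
With the rebate, buyers effectively pay Pb = Ps − 10, where Ps is the price sellers receive.
On the curves, Pb = 41 - (1/9)Q and Ps = 25.6 + 0.2Q; the wedge Ps − Pb = 10 gives 25.6 + 0.2Q − (41 - (1/9)Q) = 10, so Q' = 1143/14.
Then Pb = 41 − (1/9)·(1143/14) = 447/14 and Ps = 25.6 + 0.2·(1143/14) = 587/14.
The subsidy expands output by 1143/14 − 49.5 = 225/7 past the efficient level; on those units the gap between marginal cost and willingness to pay runs from 0 up to 10.
DWL = ½ × 10 × 225/7 = 1125/7.

Deadweight loss = 1125/7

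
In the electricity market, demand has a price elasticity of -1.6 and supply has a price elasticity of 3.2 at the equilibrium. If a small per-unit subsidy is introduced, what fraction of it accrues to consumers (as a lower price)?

Consumer share = 2/3

For a small subsidy around the equilibrium, the benefit split depends on the relative slopes, which at a point are proportional to the elasticities.
Buyer share = εs/(εs + |εd|) = 3.2/(3.2 + 1.6) = 2/3; seller share = |εd|/(εs + |εd|) = 1/3.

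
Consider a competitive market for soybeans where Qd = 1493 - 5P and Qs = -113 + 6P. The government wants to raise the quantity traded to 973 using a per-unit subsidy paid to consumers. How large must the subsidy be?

At Q = 973, invert demand for the buyer price: Pb = (1493 − 973)/5 = 104; invert supply for the seller price: Ps = (973 − (-113))/6 = 181.
The subsidy must fill the gap: s = Ps − Pb = 181 − 104 = 77.

Required subsidy s = 77 per unit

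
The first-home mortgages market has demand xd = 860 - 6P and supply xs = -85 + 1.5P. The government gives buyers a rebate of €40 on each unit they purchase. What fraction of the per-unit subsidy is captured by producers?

Pre-subsidy: 860 - 6P = -85 + 1.5P gives P* = 126, x* = 104.
With the rebate, buyers effectively pay Pb = Ps − 40, where Ps is the price sellers receive.
Demand in terms of Ps becomes xd = 860 − 6(Ps − 40) = 1100 - 6Ps. Setting this equal to supply: 1100 - 6Ps = -85 + 1.5Ps, so Ps = 158.
Buyers pay Pb = 158 − 40 = 118; x' = -85 + 1.5·158 = 152.
Buyers' price falls by P* − Pb = 126 − 118 = 8; sellers' price rises by Ps − P* = 158 − 126 = 32.
So producers capture 32/40 = 0.8 of each unit of subsidy.

Producer share = 0.8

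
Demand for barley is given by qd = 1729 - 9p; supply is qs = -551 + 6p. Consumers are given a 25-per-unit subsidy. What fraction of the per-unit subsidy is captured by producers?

Producer share = 0.6

Pre-subsidy: 1729 - 9p = -551 + 6p gives p* = 152, q* = 361.
With the rebate, buyers effectively pay pb = ps − 25, where ps is the price sellers receive.
Demand in terms of ps becomes qd = 1729 − 9(ps − 25) = 1954 - 9ps. Setting this equal to supply: 1954 - 9ps = -551 + 6ps, so ps = 167.
Buyers pay pb = 167 − 25 = 142; q' = -551 + 6·167 = 451.
Buyers' price falls by p* − pb = 152 − 142 = 10; sellers' price rises by ps − p* = 167 − 152 = 15.
So producers capture 15/25 = 0.6 of each unit of subsidy.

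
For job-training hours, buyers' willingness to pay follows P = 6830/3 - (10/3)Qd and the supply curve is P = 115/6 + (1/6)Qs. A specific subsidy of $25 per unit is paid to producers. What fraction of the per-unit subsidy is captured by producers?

Pre-subsidy: 6830/3 - (10/3)Q = 115/6 + (1/6)Q gives Q* = 645 and P* = 380/3.
With the subsidy, sellers receive Ps = Pb + 25 for each unit, where Pb is the price buyers pay.
On the curves, Pb = 6830/3 - (10/3)Q and Ps = 115/6 + (1/6)Q; the wedge Ps − Pb = 25 gives 115/6 + (1/6)Q − (6830/3 - (10/3)Q) = 25, so Q' = 4565/7.
Then Pb = 6830/3 − (10/3)·(4565/7) = 720/7 and Ps = 115/6 + (1/6)·(4565/7) = 895/7.
Buyers' price falls by P* − Pb = 380/3 − 720/7 = 500/21; sellers' price rises by Ps − P* = 895/7 − 380/3 = 25/21.
So producers capture (25/21)/25 = 1/21 of each unit of subsidy.

Producer share = 1/21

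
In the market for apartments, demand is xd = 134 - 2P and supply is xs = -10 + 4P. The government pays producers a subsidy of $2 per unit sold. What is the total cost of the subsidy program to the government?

Pre-subsidy: 134 - 2P = -10 + 4P gives P* = 24, x* = 86.
With the subsidy, sellers receive Ps = Pb + 2 for each unit, where Pb is the price buyers pay.
Supply in terms of Pb becomes xs = -10 + 4(Pb + 2) = -2 + 4Pb. Setting this equal to demand: 134 - 2Pb = -2 + 4Pb, so Pb = 68/3.
Sellers receive Ps = 68/3 + 2 = 74/3; x' = 134 − 2·(68/3) = 266/3.
Government outlay = subsidy × quantity = 2 × 266/3 = 532/3.

Government cost = 532/3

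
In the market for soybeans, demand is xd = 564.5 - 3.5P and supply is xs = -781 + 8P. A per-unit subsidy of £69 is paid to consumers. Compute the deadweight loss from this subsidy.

Pre-subsidy: 564.5 - 3.5P = -781 + 8P gives P* = 117, x* = 155.
With the rebate, buyers effectively pay Pb = Ps − 69, where Ps is the price sellers receive.
Demand in terms of Ps becomes xd = 564.5 − 3.5(Ps − 69) = 806 - 3.5Ps. Setting this equal to supply: 806 - 3.5Ps = -781 + 8Ps, so Ps = 138.
Buyers pay Pb = 138 − 69 = 69; x' = -781 + 8·138 = 323.
The subsidy expands output by 323 − 155 = 168 past the efficient level; on those units the gap between marginal cost and willingness to pay runs from 0 up to 69.
DWL = ½ × 69 × 168 = 5796.

Deadweight loss = £5796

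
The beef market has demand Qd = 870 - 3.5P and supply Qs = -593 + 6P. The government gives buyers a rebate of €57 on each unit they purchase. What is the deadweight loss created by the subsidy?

Deadweight loss = €3591

Pre-subsidy: 870 - 3.5P = -593 + 6P gives P* = 154, Q* = 331.
With the rebate, buyers effectively pay Pb = Ps − 57, where Ps is the price sellers receive.
Demand in terms of Ps becomes Qd = 870 − 3.5(Ps − 57) = 1069.5 - 3.5Ps. Setting this equal to supply: 1069.5 - 3.5Ps = -593 + 6Ps, so Ps = 175.
Buyers pay Pb = 175 − 57 = 118; Q' = -593 + 6·175 = 457.
The subsidy expands output by 457 − 331 = 126 past the efficient level; on those units the gap between marginal cost and willingness to pay runs from 0 up to 57.
DWL = ½ × 57 × 126 = 3591.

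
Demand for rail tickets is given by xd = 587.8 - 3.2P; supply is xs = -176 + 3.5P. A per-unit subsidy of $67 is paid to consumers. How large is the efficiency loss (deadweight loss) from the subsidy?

Deadweight loss = $3752

Pre-subsidy: 587.8 - 3.2P = -176 + 3.5P gives P* = 114, x* = 223.
With the rebate, buyers effectively pay Pb = Ps − 67, where Ps is the price sellers receive.
Demand in terms of Ps becomes xd = 587.8 − 3.2(Ps − 67) = 802.2 - 3.2Ps. Setting this equal to supply: 802.2 - 3.2Ps = -176 + 3.5Ps, so Ps = 146.
Buyers pay Pb = 146 − 67 = 79; x' = -176 + 3.5·146 = 335.
The subsidy expands output by 335 − 223 = 112 past the efficient level; on those units the gap between marginal cost and willingness to pay runs from 0 up to 67.
DWL = ½ × 67 × 112 = 3752.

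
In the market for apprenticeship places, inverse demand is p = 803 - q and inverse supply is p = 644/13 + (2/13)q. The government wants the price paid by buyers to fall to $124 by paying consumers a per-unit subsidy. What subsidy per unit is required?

At a buyer price of 124, quantity demanded is 803 − 1·124 = 679.
Sellers supply 679 only when they receive ps = 644/13 + (2/13)·679 = 154.
s = ps − pb = 154 − 124 = 30.

Required subsidy s = $30 per unit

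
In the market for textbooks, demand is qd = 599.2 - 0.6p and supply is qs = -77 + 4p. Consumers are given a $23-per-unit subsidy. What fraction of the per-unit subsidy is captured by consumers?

Consumer share = 20/23

Pre-subsidy: 599.2 - 0.6p = -77 + 4p gives p* = 147, q* = 511.
With the rebate, buyers effectively pay pb = ps − 23, where ps is the price sellers receive.
Demand in terms of ps becomes qd = 599.2 − 0.6(ps − 23) = 613 - 0.6ps. Setting this equal to supply: 613 - 0.6ps = -77 + 4ps, so ps = 150.
Buyers pay pb = 150 − 23 = 127; q' = -77 + 4·150 = 523.
Buyers' price falls by p* − pb = 147 − 127 = 20; sellers' price rises by ps − p* = 150 − 147 = 3.
So consumers capture 20/23 = 20/23 of each unit of subsidy.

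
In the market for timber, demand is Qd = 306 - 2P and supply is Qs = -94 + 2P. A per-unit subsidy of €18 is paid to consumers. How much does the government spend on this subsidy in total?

Government cost = €2232

Pre-subsidy: 306 - 2P = -94 + 2P gives P* = 100, Q* = 106.
With the rebate, buyers effectively pay Pb = Ps − 18, where Ps is the price sellers receive.
Demand in terms of Ps becomes Qd = 306 − 2(Ps − 18) = 342 - 2Ps. Setting this equal to supply: 342 - 2Ps = -94 + 2Ps, so Ps = 109.
Buyers pay Pb = 109 − 18 = 91; Q' = -94 + 2·109 = 124.
Government outlay = subsidy × quantity = 18 × 124 = 2232.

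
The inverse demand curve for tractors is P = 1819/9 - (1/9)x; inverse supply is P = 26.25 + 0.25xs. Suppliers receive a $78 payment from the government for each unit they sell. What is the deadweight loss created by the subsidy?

Deadweight loss = $8424

Pre-subsidy: 1819/9 - (1/9)x = 26.25 + 0.25x gives x* = 487 and P* = 148.
With the subsidy, sellers receive Ps = Pb + 78 for each unit, where Pb is the price buyers pay.
On the curves, Pb = 1819/9 - (1/9)x and Ps = 26.25 + 0.25x; the wedge Ps − Pb = 78 gives 26.25 + 0.25x − (1819/9 - (1/9)x) = 78, so x' = 703.
Then Pb = 1819/9 − (1/9)·703 = 124 and Ps = 26.25 + 0.25·703 = 202.
The subsidy expands output by 703 − 487 = 216 past the efficient level; on those units the gap between marginal cost and willingness to pay runs from 0 up to 78.
DWL = ½ × 78 × 216 = 8424.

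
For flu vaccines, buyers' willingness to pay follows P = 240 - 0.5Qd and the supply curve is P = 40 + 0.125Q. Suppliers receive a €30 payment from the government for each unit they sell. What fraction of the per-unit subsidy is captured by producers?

Pre-subsidy: 240 - 0.5Q = 40 + 0.125Q gives Q* = 320 and P* = 80.
With the subsidy, sellers receive Ps = Pb + 30 for each unit, where Pb is the price buyers pay.
On the curves, Pb = 240 - 0.5Q and Ps = 40 + 0.125Q; the wedge Ps − Pb = 30 gives 40 + 0.125Q − (240 - 0.5Q) = 30, so Q' = 368.
Then Pb = 240 − 0.5·368 = 56 and Ps = 40 + 0.125·368 = 86.
Buyers' price falls by P* − Pb = 80 − 56 = 24; sellers' price rises by Ps − P* = 86 − 80 = 6.
So producers capture 6/30 = 0.2 of each unit of subsidy.

Producer share = 0.2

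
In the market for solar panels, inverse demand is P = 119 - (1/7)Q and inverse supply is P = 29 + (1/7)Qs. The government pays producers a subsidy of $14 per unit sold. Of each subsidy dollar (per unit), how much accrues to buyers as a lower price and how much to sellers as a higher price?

Buyers gain $7 per unit; sellers gain $7 per unit

Pre-subsidy: 119 - (1/7)Q = 29 + (1/7)Q gives Q* = 315 and P* = 74.
With the subsidy, sellers receive Ps = Pb + 14 for each unit, where Pb is the price buyers pay.
On the curves, Pb = 119 - (1/7)Q and Ps = 29 + (1/7)Q; the wedge Ps − Pb = 14 gives 29 + (1/7)Q − (119 - (1/7)Q) = 14, so Q' = 364.
Then Pb = 119 − (1/7)·364 = 67 and Ps = 29 + (1/7)·364 = 81.
Buyers' price falls by P* − Pb = 74 − 67 = 7; sellers' price rises by Ps − P* = 81 − 74 = 7.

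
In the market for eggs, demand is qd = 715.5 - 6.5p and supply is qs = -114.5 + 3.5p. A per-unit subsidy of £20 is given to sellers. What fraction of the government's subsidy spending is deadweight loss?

Pre-subsidy: 715.5 - 6.5p = -114.5 + 3.5p gives p* = 83, q* = 176.
With the subsidy, sellers receive ps = pb + 20 for each unit, where pb is the price buyers pay.
Supply in terms of pb becomes qs = -114.5 + 3.5(pb + 20) = -44.5 + 3.5pb. Setting this equal to demand: 715.5 - 6.5pb = -44.5 + 3.5pb, so pb = 76.
Sellers receive ps = 76 + 20 = 96; q' = 715.5 − 6.5·76 = 221.5.
ΔCS = ½(176 + 221.5)(83 − 76) = 1391.25; ΔPS = ½(176 + 221.5)(96 − 83) = 2583.75.
Government spending = 20 × 221.5 = 4430.
DWL = ½ × 20 × (221.5 − 176) = 455; fraction = 455 / 4430 = 91/886.

DWL / government spending = 91/886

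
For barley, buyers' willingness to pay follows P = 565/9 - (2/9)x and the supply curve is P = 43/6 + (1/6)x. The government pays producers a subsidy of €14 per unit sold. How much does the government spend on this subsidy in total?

Pre-subsidy: 565/9 - (2/9)x = 43/6 + (1/6)x gives x* = 143 and P* = 31.
With the subsidy, sellers receive Ps = Pb + 14 for each unit, where Pb is the price buyers pay.
On the curves, Pb = 565/9 - (2/9)x and Ps = 43/6 + (1/6)x; the wedge Ps − Pb = 14 gives 43/6 + (1/6)x − (565/9 - (2/9)x) = 14, so x' = 179.
Then Pb = 565/9 − (2/9)·179 = 23 and Ps = 43/6 + (1/6)·179 = 37.
Government outlay = subsidy × quantity = 14 × 179 = 2506.

Government cost = €2506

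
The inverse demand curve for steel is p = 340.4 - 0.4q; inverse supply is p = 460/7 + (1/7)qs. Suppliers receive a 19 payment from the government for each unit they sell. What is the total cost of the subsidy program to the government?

Pre-subsidy: 340.4 - 0.4q = 460/7 + (1/7)q gives q* = 506 and p* = 138.
With the subsidy, sellers receive ps = pb + 19 for each unit, where pb is the price buyers pay.
On the curves, pb = 340.4 - 0.4q and ps = 460/7 + (1/7)q; the wedge ps − pb = 19 gives 460/7 + (1/7)q − (340.4 - 0.4q) = 19, so q' = 541.
Then pb = 340.4 − 0.4·541 = 124 and ps = 460/7 + (1/7)·541 = 143.
Government outlay = subsidy × quantity = 19 × 541 = 10279.

Government cost = 10279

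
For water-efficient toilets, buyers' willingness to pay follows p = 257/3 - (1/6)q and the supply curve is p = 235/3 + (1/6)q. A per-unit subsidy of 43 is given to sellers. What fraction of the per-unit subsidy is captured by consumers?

Pre-subsidy: 257/3 - (1/6)q = 235/3 + (1/6)q gives q* = 22 and p* = 82.
With the subsidy, sellers receive ps = pb + 43 for each unit, where pb is the price buyers pay.
On the curves, pb = 257/3 - (1/6)q and ps = 235/3 + (1/6)q; the wedge ps − pb = 43 gives 235/3 + (1/6)q − (257/3 - (1/6)q) = 43, so q' = 151.
Then pb = 257/3 − (1/6)·151 = 60.5 and ps = 235/3 + (1/6)·151 = 103.5.
Buyers' price falls by p* − pb = 82 − 60.5 = 21.5; sellers' price rises by ps − p* = 103.5 − 82 = 21.5.
So consumers capture 21.5/43 = 0.5 of each unit of subsidy.

Consumer share = 0.5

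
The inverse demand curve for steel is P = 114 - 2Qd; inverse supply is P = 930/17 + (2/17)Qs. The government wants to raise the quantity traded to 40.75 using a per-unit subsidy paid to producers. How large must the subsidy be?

At Q = 40.75, from the demand curve buyers pay Pb = 114 − 2·40.75 = 32.5; from the supply curve sellers need Ps = 930/17 + (2/17)·40.75 = 59.5.
The subsidy must fill the gap: s = Ps − Pb = 59.5 − 32.5 = 27.

Required subsidy s = 27 per unit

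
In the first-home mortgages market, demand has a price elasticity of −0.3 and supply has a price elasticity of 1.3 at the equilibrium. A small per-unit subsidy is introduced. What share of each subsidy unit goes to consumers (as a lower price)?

Consumer share = 0.8125

For a small subsidy around the equilibrium, the benefit split depends on the relative slopes, which at a point are proportional to the elasticities.
Buyer share = εs/(εs + |εd|) = 1.3/(1.3 + 0.3) = 0.8125; seller share = |εd|/(εs + |εd|) = 0.1875.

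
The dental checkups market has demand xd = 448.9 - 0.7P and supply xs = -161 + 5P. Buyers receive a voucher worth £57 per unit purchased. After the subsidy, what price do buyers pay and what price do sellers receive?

Buyers pay £57; sellers receive £114

Pre-subsidy: 448.9 - 0.7P = -161 + 5P gives P* = 107, x* = 374.
With the rebate, buyers effectively pay Pb = Ps − 57, where Ps is the price sellers receive.
Demand in terms of Ps becomes xd = 448.9 − 0.7(Ps − 57) = 488.8 - 0.7Ps. Setting this equal to supply: 488.8 - 0.7Ps = -161 + 5Ps, so Ps = 114.
Buyers pay Pb = 114 − 57 = 57; x' = -161 + 5·114 = 409.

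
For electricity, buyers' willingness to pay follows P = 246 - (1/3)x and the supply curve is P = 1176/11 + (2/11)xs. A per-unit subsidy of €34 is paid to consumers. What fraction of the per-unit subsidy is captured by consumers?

Consumer share = 11/17

Pre-subsidy: 246 - (1/3)x = 1176/11 + (2/11)x gives x* = 270 and P* = 156.
With the rebate, buyers effectively pay Pb = Ps − 34, where Ps is the price sellers receive.
On the curves, Pb = 246 - (1/3)x and Ps = 1176/11 + (2/11)x; the wedge Ps − Pb = 34 gives 1176/11 + (2/11)x − (246 - (1/3)x) = 34, so x' = 336.
Then Pb = 246 − (1/3)·336 = 134 and Ps = 1176/11 + (2/11)·336 = 168.
Buyers' price falls by P* − Pb = 156 − 134 = 22; sellers' price rises by Ps − P* = 168 − 156 = 12.
So consumers capture 22/34 = 11/17 of each unit of subsidy.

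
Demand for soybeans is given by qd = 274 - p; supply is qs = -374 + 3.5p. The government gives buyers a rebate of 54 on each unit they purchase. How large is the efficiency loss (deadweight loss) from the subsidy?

Pre-subsidy: 274 - p = -374 + 3.5p gives p* = 144, q* = 130.
With the rebate, buyers effectively pay pb = ps − 54, where ps is the price sellers receive.
Demand in terms of ps becomes qd = 274 − 1(ps − 54) = 328 - ps. Setting this equal to supply: 328 - ps = -374 + 3.5ps, so ps = 156.
Buyers pay pb = 156 − 54 = 102; q' = -374 + 3.5·156 = 172.
The subsidy expands output by 172 − 130 = 42 past the efficient level; on those units the gap between marginal cost and willingness to pay runs from 0 up to 54.
DWL = ½ × 54 × 42 = 1134.

Deadweight loss = 1134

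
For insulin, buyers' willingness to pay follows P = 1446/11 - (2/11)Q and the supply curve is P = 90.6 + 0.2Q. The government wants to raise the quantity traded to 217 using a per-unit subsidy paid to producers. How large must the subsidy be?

At Q = 217, from the demand curve buyers pay Pb = 1446/11 − (2/11)·217 = 92; from the supply curve sellers need Ps = 90.6 + 0.2·217 = 134.
The subsidy must fill the gap: s = Ps − Pb = 134 − 92 = 42.

Required subsidy s = 42 per unit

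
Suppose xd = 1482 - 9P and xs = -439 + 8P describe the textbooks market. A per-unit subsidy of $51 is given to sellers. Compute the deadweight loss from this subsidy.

Pre-subsidy: 1482 - 9P = -439 + 8P gives P* = 113, x* = 465.
With the subsidy, sellers receive Ps = Pb + 51 for each unit, where Pb is the price buyers pay.
Supply in terms of Pb becomes xs = -439 + 8(Pb + 51) = -31 + 8Pb. Setting this equal to demand: 1482 - 9Pb = -31 + 8Pb, so Pb = 89.
Sellers receive Ps = 89 + 51 = 140; x' = 1482 − 9·89 = 681.
The subsidy expands output by 681 − 465 = 216 past the efficient level; on those units the gap between marginal cost and willingness to pay runs from 0 up to 51.
DWL = ½ × 51 × 216 = 5508.

Deadweight loss = $5508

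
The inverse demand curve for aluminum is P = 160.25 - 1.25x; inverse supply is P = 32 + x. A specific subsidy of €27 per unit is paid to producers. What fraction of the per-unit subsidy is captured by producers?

Producer share = 4/9

Pre-subsidy: 160.25 - 1.25x = 32 + x gives x* = 57 and P* = 89.
With the subsidy, sellers receive Ps = Pb + 27 for each unit, where Pb is the price buyers pay.
On the curves, Pb = 160.25 - 1.25x and Ps = 32 + x; the wedge Ps − Pb = 27 gives 32 + x − (160.25 - 1.25x) = 27, so x' = 69.
Then Pb = 160.25 − 1.25·69 = 74 and Ps = 32 + 1·69 = 101.
Buyers' price falls by P* − Pb = 89 − 74 = 15; sellers' price rises by Ps − P* = 101 − 89 = 12.
So producers capture 12/27 = 4/9 of each unit of subsidy.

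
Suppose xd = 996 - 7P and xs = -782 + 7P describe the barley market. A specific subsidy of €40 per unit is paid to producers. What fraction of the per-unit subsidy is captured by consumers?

Pre-subsidy: 996 - 7P = -782 + 7P gives P* = 127, x* = 107.
With the subsidy, sellers receive Ps = Pb + 40 for each unit, where Pb is the price buyers pay.
Supply in terms of Pb becomes xs = -782 + 7(Pb + 40) = -502 + 7Pb. Setting this equal to demand: 996 - 7Pb = -502 + 7Pb, so Pb = 107.
Sellers receive Ps = 107 + 40 = 147; x' = 996 − 7·107 = 247.
Buyers' price falls by P* − Pb = 127 − 107 = 20; sellers' price rises by Ps − P* = 147 − 127 = 20.
So consumers capture 20/40 = 0.5 of each unit of subsidy.

Consumer share = 0.5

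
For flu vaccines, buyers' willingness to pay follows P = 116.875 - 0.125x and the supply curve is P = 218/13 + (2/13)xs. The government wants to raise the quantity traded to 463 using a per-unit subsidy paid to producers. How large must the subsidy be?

At x = 463, from the demand curve buyers pay Pb = 116.875 − 0.125·463 = 59; from the supply curve sellers need Ps = 218/13 + (2/13)·463 = 88.
The subsidy must fill the gap: s = Ps − Pb = 88 − 59 = 29.

Required subsidy s = 29 per unit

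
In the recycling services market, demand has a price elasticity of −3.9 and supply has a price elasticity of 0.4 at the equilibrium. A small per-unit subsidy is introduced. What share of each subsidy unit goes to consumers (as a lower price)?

For a small subsidy around the equilibrium, the benefit split depends on the relative slopes, which at a point are proportional to the elasticities.
Buyer share = εs/(εs + |εd|) = 0.4/(0.4 + 3.9) = 4/43; seller share = |εd|/(εs + |εd|) = 39/43.

Consumer share = 4/43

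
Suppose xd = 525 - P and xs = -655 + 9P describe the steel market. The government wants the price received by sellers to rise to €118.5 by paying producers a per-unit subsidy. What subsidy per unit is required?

Required subsidy s = €5 per unit

At a seller price of 118.5, quantity supplied is -655 + 9·118.5 = 411.5.
Buyers absorb 411.5 only when they pay Pb with 525 − 1·Pb = 411.5, i.e. Pb = 113.5.
s = Ps − Pb = 118.5 − 113.5 = 5.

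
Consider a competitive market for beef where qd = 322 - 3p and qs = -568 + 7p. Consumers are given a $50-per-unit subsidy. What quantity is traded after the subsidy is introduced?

q' = 160

Pre-subsidy: 322 - 3p = -568 + 7p gives p* = 89, q* = 55.
With the rebate, buyers effectively pay pb = ps − 50, where ps is the price sellers receive.
Demand in terms of ps becomes qd = 322 − 3(ps − 50) = 472 - 3ps. Setting this equal to supply: 472 - 3ps = -568 + 7ps, so ps = 104.
Buyers pay pb = 104 − 50 = 54; q' = -568 + 7·104 = 160.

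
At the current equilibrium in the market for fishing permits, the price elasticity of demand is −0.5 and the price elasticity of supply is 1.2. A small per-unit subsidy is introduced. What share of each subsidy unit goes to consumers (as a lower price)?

For a small subsidy around the equilibrium, the benefit split depends on the relative slopes, which at a point are proportional to the elasticities.
Buyer share = εs/(εs + |εd|) = 1.2/(1.2 + 0.5) = 12/17; seller share = |εd|/(εs + |εd|) = 5/17.

Consumer share = 12/17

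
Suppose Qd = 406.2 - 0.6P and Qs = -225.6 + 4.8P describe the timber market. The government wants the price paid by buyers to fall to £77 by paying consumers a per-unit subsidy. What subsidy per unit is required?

At a buyer price of 77, quantity demanded is 406.2 − 0.6·77 = 360.
Sellers supply 360 only when they receive Ps with -225.6 + 4.8·Ps = 360, i.e. Ps = 122.
s = Ps − Pb = 122 − 77 = 45.

Required subsidy s = £45 per unit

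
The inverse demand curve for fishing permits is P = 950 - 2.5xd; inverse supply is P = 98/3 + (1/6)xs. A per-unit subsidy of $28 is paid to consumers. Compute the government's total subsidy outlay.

Government cost = $9926

Pre-subsidy: 950 - 2.5x = 98/3 + (1/6)x gives x* = 344 and P* = 90.
With the rebate, buyers effectively pay Pb = Ps − 28, where Ps is the price sellers receive.
On the curves, Pb = 950 - 2.5x and Ps = 98/3 + (1/6)x; the wedge Ps − Pb = 28 gives 98/3 + (1/6)x − (950 - 2.5x) = 28, so x' = 354.5.
Then Pb = 950 − 2.5·354.5 = 63.75 and Ps = 98/3 + (1/6)·354.5 = 91.75.
Government outlay = subsidy × quantity = 28 × 354.5 = 9926.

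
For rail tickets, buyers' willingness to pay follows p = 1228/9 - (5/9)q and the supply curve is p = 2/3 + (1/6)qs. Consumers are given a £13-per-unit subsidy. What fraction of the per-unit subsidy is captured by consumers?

Consumer share = 10/13

Pre-subsidy: 1228/9 - (5/9)q = 2/3 + (1/6)q gives q* = 188 and p* = 32.
With the rebate, buyers effectively pay pb = ps − 13, where ps is the price sellers receive.
On the curves, pb = 1228/9 - (5/9)q and ps = 2/3 + (1/6)q; the wedge ps − pb = 13 gives 2/3 + (1/6)q − (1228/9 - (5/9)q) = 13, so q' = 206.
Then pb = 1228/9 − (5/9)·206 = 22 and ps = 2/3 + (1/6)·206 = 35.
Buyers' price falls by p* − pb = 32 − 22 = 10; sellers' price rises by ps − p* = 35 − 32 = 3.
So consumers capture 10/13 = 10/13 of each unit of subsidy.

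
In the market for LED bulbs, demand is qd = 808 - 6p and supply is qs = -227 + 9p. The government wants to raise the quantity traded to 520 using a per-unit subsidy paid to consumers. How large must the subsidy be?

At q = 520, invert demand for the buyer price: pb = (808 − 520)/6 = 48; invert supply for the seller price: ps = (520 − (-227))/9 = 83.
The subsidy must fill the gap: s = ps − pb = 83 − 48 = 35.

Required subsidy s = 35 per unit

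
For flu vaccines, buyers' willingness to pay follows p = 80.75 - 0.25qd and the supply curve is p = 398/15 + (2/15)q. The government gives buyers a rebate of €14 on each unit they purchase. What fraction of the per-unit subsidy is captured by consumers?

Consumer share = 15/23

Pre-subsidy: 80.75 - 0.25q = 398/15 + (2/15)q gives q* = 3253/23 and p* = 1044/23.
With the rebate, buyers effectively pay pb = ps − 14, where ps is the price sellers receive.
On the curves, pb = 80.75 - 0.25q and ps = 398/15 + (2/15)q; the wedge ps − pb = 14 gives 398/15 + (2/15)q − (80.75 - 0.25q) = 14, so q' = 4093/23.
Then pb = 80.75 − 0.25·(4093/23) = 834/23 and ps = 398/15 + (2/15)·(4093/23) = 1156/23.
Buyers' price falls by p* − pb = 1044/23 − 834/23 = 210/23; sellers' price rises by ps − p* = 1156/23 − 1044/23 = 112/23.
So consumers capture (210/23)/14 = 15/23 of each unit of subsidy.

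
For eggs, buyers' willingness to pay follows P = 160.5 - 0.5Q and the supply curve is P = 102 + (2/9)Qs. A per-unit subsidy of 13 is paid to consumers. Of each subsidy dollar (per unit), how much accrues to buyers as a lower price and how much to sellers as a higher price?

Buyers gain 9 per unit; sellers gain 4 per unit

Pre-subsidy: 160.5 - 0.5Q = 102 + (2/9)Q gives Q* = 81 and P* = 120.
With the rebate, buyers effectively pay Pb = Ps − 13, where Ps is the price sellers receive.
On the curves, Pb = 160.5 - 0.5Q and Ps = 102 + (2/9)Q; the wedge Ps − Pb = 13 gives 102 + (2/9)Q − (160.5 - 0.5Q) = 13, so Q' = 99.
Then Pb = 160.5 − 0.5·99 = 111 and Ps = 102 + (2/9)·99 = 124.
Buyers' price falls by P* − Pb = 120 − 111 = 9; sellers' price rises by Ps − P* = 124 − 120 = 4.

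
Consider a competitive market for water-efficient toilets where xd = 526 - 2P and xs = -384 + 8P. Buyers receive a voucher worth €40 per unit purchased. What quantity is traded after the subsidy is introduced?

x' = 408

Pre-subsidy: 526 - 2P = -384 + 8P gives P* = 91, x* = 344.
With the rebate, buyers effectively pay Pb = Ps − 40, where Ps is the price sellers receive.
Demand in terms of Ps becomes xd = 526 − 2(Ps − 40) = 606 - 2Ps. Setting this equal to supply: 606 - 2Ps = -384 + 8Ps, so Ps = 99.
Buyers pay Pb = 99 − 40 = 59; x' = -384 + 8·99 = 408.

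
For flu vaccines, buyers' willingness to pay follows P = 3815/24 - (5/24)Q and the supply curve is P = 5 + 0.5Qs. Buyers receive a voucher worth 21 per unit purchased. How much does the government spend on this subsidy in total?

Pre-subsidy: 3815/24 - (5/24)Q = 5 + 0.5Q gives Q* = 3695/17 and P* = 3865/34.
With the rebate, buyers effectively pay Pb = Ps − 21, where Ps is the price sellers receive.
On the curves, Pb = 3815/24 - (5/24)Q and Ps = 5 + 0.5Q; the wedge Ps − Pb = 21 gives 5 + 0.5Q − (3815/24 - (5/24)Q) = 21, so Q' = 247.
Then Pb = 3815/24 − (5/24)·247 = 107.5 and Ps = 5 + 0.5·247 = 128.5.
Government outlay = subsidy × quantity = 21 × 247 = 5187.

Government cost = 5187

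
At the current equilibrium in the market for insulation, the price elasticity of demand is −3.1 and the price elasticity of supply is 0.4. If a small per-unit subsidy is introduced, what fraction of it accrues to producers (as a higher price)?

Producer share = 31/35

For a small subsidy around the equilibrium, the benefit split depends on the relative slopes, which at a point are proportional to the elasticities.
Buyer share = εs/(εs + |εd|) = 0.4/(0.4 + 3.1) = 4/35; seller share = |εd|/(εs + |εd|) = 31/35.
So producers capture 31/35 of the subsidy.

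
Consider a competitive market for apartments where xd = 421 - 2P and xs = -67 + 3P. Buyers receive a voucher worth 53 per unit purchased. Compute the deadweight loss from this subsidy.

Pre-subsidy: 421 - 2P = -67 + 3P gives P* = 97.6, x* = 225.8.
With the rebate, buyers effectively pay Pb = Ps − 53, where Ps is the price sellers receive.
Demand in terms of Ps becomes xd = 421 − 2(Ps − 53) = 527 - 2Ps. Setting this equal to supply: 527 - 2Ps = -67 + 3Ps, so Ps = 118.8.
Buyers pay Pb = 118.8 − 53 = 65.8; x' = -67 + 3·118.8 = 289.4.
The subsidy expands output by 289.4 − 225.8 = 63.6 past the efficient level; on those units the gap between marginal cost and willingness to pay runs from 0 up to 53.
DWL = ½ × 53 × 63.6 = 1685.4.

Deadweight loss = 1685.4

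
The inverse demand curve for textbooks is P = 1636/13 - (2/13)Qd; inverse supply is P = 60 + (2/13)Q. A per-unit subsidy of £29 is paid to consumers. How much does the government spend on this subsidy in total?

Pre-subsidy: 1636/13 - (2/13)Q = 60 + (2/13)Q gives Q* = 214 and P* = 1208/13.
With the rebate, buyers effectively pay Pb = Ps − 29, where Ps is the price sellers receive.
On the curves, Pb = 1636/13 - (2/13)Q and Ps = 60 + (2/13)Q; the wedge Ps − Pb = 29 gives 60 + (2/13)Q − (1636/13 - (2/13)Q) = 29, so Q' = 308.25.
Then Pb = 1636/13 − (2/13)·308.25 = 2039/26 and Ps = 60 + (2/13)·308.25 = 2793/26.
Government outlay = subsidy × quantity = 29 × 308.25 = 8939.25.

Government cost = £8939.25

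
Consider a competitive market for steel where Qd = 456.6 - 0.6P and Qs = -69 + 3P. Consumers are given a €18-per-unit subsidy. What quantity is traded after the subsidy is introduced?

Q' = 378

Pre-subsidy: 456.6 - 0.6P = -69 + 3P gives P* = 146, Q* = 369.
With the rebate, buyers effectively pay Pb = Ps − 18, where Ps is the price sellers receive.
Demand in terms of Ps becomes Qd = 456.6 − 0.6(Ps − 18) = 467.4 - 0.6Ps. Setting this equal to supply: 467.4 - 0.6Ps = -69 + 3Ps, so Ps = 149.
Buyers pay Pb = 149 − 18 = 131; Q' = -69 + 3·149 = 378.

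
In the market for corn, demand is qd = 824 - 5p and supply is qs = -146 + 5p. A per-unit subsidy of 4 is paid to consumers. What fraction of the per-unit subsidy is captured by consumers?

Consumer share = 0.5

Pre-subsidy: 824 - 5p = -146 + 5p gives p* = 97, q* = 339.
With the rebate, buyers effectively pay pb = ps − 4, where ps is the price sellers receive.
Demand in terms of ps becomes qd = 824 − 5(ps − 4) = 844 - 5ps. Setting this equal to supply: 844 - 5ps = -146 + 5ps, so ps = 99.
Buyers pay pb = 99 − 4 = 95; q' = -146 + 5·99 = 349.
Buyers' price falls by p* − pb = 97 − 95 = 2; sellers' price rises by ps − p* = 99 − 97 = 2.
So consumers capture 2/4 = 0.5 of each unit of subsidy.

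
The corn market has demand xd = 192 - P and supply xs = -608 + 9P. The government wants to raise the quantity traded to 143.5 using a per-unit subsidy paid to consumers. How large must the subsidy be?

At x = 143.5, invert demand for the buyer price: Pb = (192 − 143.5)/1 = 48.5; invert supply for the seller price: Ps = (143.5 − (-608))/9 = 83.5.
The subsidy must fill the gap: s = Ps − Pb = 83.5 − 48.5 = 35.

Required subsidy s = 35 per unit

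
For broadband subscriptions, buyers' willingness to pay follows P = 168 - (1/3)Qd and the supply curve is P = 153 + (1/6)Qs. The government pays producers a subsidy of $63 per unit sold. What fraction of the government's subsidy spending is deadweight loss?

DWL / government spending = 21/52

Pre-subsidy: 168 - (1/3)Q = 153 + (1/6)Q gives Q* = 30 and P* = 158.
With the subsidy, sellers receive Ps = Pb + 63 for each unit, where Pb is the price buyers pay.
On the curves, Pb = 168 - (1/3)Q and Ps = 153 + (1/6)Q; the wedge Ps − Pb = 63 gives 153 + (1/6)Q − (168 - (1/3)Q) = 63, so Q' = 156.
Then Pb = 168 − (1/3)·156 = 116 and Ps = 153 + (1/6)·156 = 179.
ΔCS = ½(30 + 156)(158 − 116) = 3906; ΔPS = ½(30 + 156)(179 − 158) = 1953.
Government spending = 63 × 156 = 9828.
DWL = ½ × 63 × (156 − 30) = 3969; fraction = 3969 / 9828 = 21/52.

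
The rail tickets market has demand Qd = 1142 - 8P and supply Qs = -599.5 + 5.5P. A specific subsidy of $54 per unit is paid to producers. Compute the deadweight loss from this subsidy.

Pre-subsidy: 1142 - 8P = -599.5 + 5.5P gives P* = 129, Q* = 110.
With the subsidy, sellers receive Ps = Pb + 54 for each unit, where Pb is the price buyers pay.
Supply in terms of Pb becomes Qs = -599.5 + 5.5(Pb + 54) = -302.5 + 5.5Pb. Setting this equal to demand: 1142 - 8Pb = -302.5 + 5.5Pb, so Pb = 107.
Sellers receive Ps = 107 + 54 = 161; Q' = 1142 − 8·107 = 286.
The subsidy expands output by 286 − 110 = 176 past the efficient level; on those units the gap between marginal cost and willingness to pay runs from 0 up to 54.
DWL = ½ × 54 × 176 = 4752.

Deadweight loss = $4752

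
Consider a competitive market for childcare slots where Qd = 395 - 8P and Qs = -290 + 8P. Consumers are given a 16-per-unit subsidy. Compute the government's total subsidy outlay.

Pre-subsidy: 395 - 8P = -290 + 8P gives P* = 42.8125, Q* = 52.5.
With the rebate, buyers effectively pay Pb = Ps − 16, where Ps is the price sellers receive.
Demand in terms of Ps becomes Qd = 395 − 8(Ps − 16) = 523 - 8Ps. Setting this equal to supply: 523 - 8Ps = -290 + 8Ps, so Ps = 50.8125.
Buyers pay Pb = 50.8125 − 16 = 34.8125; Q' = -290 + 8·50.8125 = 116.5.
Government outlay = subsidy × quantity = 16 × 116.5 = 1864.

Government cost = 1864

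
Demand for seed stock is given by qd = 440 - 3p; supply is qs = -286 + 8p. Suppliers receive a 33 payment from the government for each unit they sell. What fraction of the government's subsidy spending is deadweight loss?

Pre-subsidy: 440 - 3p = -286 + 8p gives p* = 66, q* = 242.
With the subsidy, sellers receive ps = pb + 33 for each unit, where pb is the price buyers pay.
Supply in terms of pb becomes qs = -286 + 8(pb + 33) = -22 + 8pb. Setting this equal to demand: 440 - 3pb = -22 + 8pb, so pb = 42.
Sellers receive ps = 42 + 33 = 75; q' = 440 − 3·42 = 314.
ΔCS = ½(242 + 314)(66 − 42) = 6672; ΔPS = ½(242 + 314)(75 − 66) = 2502.
Government spending = 33 × 314 = 10362.
DWL = ½ × 33 × (314 − 242) = 1188; fraction = 1188 / 10362 = 18/157.

DWL / government spending = 18/157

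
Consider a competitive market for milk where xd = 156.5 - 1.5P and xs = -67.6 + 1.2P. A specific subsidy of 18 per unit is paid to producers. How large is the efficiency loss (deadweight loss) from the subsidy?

Deadweight loss = 108

Pre-subsidy: 156.5 - 1.5P = -67.6 + 1.2P gives P* = 83, x* = 32.
With the subsidy, sellers receive Ps = Pb + 18 for each unit, where Pb is the price buyers pay.
Supply in terms of Pb becomes xs = -67.6 + 1.2(Pb + 18) = -46 + 1.2Pb. Setting this equal to demand: 156.5 - 1.5Pb = -46 + 1.2Pb, so Pb = 75.
Sellers receive Ps = 75 + 18 = 93; x' = 156.5 − 1.5·75 = 44.
The subsidy expands output by 44 − 32 = 12 past the efficient level; on those units the gap between marginal cost and willingness to pay runs from 0 up to 18.
DWL = ½ × 18 × 12 = 108.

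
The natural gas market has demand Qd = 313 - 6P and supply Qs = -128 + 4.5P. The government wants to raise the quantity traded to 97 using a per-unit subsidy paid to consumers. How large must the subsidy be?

Required subsidy s = 14 per unit

At Q = 97, invert demand for the buyer price: Pb = (313 − 97)/6 = 36; invert supply for the seller price: Ps = (97 − (-128))/4.5 = 50.
The subsidy must fill the gap: s = Ps − Pb = 50 − 36 = 14.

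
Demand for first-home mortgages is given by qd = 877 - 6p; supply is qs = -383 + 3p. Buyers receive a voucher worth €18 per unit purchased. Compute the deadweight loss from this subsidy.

Deadweight loss = €324

Pre-subsidy: 877 - 6p = -383 + 3p gives p* = 140, q* = 37.
With the rebate, buyers effectively pay pb = ps − 18, where ps is the price sellers receive.
Demand in terms of ps becomes qd = 877 − 6(ps − 18) = 985 - 6ps. Setting this equal to supply: 985 - 6ps = -383 + 3ps, so ps = 152.
Buyers pay pb = 152 − 18 = 134; q' = -383 + 3·152 = 73.
The subsidy expands output by 73 − 37 = 36 past the efficient level; on those units the gap between marginal cost and willingness to pay runs from 0 up to 18.
DWL = ½ × 18 × 36 = 324.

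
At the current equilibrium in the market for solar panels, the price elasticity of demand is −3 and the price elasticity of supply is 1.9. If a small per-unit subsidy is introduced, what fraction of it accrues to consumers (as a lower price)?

Consumer share = 19/49

For a small subsidy around the equilibrium, the benefit split depends on the relative slopes, which at a point are proportional to the elasticities.
Buyer share = εs/(εs + |εd|) = 1.9/(1.9 + 3) = 19/49; seller share = |εd|/(εs + |εd|) = 30/49.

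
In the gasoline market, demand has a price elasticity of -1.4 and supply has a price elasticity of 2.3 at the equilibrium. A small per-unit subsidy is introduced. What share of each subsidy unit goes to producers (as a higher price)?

Producer share = 14/37

For a small subsidy around the equilibrium, the benefit split depends on the relative slopes, which at a point are proportional to the elasticities.
Buyer share = εs/(εs + |εd|) = 2.3/(2.3 + 1.4) = 23/37; seller share = |εd|/(εs + |εd|) = 14/37.
So producers capture 14/37 of the subsidy.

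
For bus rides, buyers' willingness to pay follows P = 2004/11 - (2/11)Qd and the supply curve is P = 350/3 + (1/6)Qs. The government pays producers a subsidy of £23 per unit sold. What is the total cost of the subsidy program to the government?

Pre-subsidy: 2004/11 - (2/11)Q = 350/3 + (1/6)Q gives Q* = 188 and P* = 148.
With the subsidy, sellers receive Ps = Pb + 23 for each unit, where Pb is the price buyers pay.
On the curves, Pb = 2004/11 - (2/11)Q and Ps = 350/3 + (1/6)Q; the wedge Ps − Pb = 23 gives 350/3 + (1/6)Q − (2004/11 - (2/11)Q) = 23, so Q' = 254.
Then Pb = 2004/11 − (2/11)·254 = 136 and Ps = 350/3 + (1/6)·254 = 159.
Government outlay = subsidy × quantity = 23 × 254 = 5842.

Government cost = £5842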